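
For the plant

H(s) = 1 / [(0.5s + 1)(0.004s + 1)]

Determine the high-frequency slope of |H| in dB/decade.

Each pole contributes −20 dB/decade at high frequency; each zero contributes +20 dB/decade.
Net: 0 zero(s) − 2 pole(s) → -40 dB/decade.

-40 dB/decade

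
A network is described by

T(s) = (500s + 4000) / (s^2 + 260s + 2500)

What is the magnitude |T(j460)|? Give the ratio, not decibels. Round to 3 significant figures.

0.955

Substitute s = j460:
Numerator: 500(j460) + 4000 = 4000 + j230000
Denominator: (j460)^2 + 260(j460) + 2500 = -209100 + j119600
|N| = √(4000² + 230000²) ≈ 2.3003e+05, ∠N ≈ 89.00°
|D| = √(209100² + 119600²) ≈ 2.4089e+05, ∠D ≈ 150.23°
|T| = 2.3003e+05 / 2.4089e+05 ≈ 0.95492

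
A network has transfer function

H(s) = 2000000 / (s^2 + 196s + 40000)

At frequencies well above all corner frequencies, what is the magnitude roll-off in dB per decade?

Each pole contributes −20 dB/decade at high frequency; each zero contributes +20 dB/decade.
Net: 0 zero(s) − 2 pole(s) → -40 dB/decade.

-40 dB/decade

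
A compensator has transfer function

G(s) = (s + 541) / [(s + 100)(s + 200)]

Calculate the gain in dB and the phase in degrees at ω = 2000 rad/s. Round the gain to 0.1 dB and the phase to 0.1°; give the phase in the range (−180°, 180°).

At s = jω = j2000:
zero (s+541): 541 + j2000 → |·| = √(541²+2000²) = √4292681 ≈ 2071.9, ∠ = arctan(2000/541) ≈ 74.86°
pole (s+100): 100 + j2000 → |·| = √(100²+2000²) = √4010000 ≈ 2002.5, ∠ = arctan(2000/100) ≈ 87.14°
pole (s+200): 200 + j2000 → |·| = √(200²+2000²) = √4040000 ≈ 2010, ∠ = arctan(2000/200) ≈ 84.29°
|G| = 1 · 2071.9 / 4.025e+06 ≈ 0.00051476
Gain = 20 log₁₀(0.00051476) ≈ -65.77 dB
∠G = 74.86° − 171.43° = -96.57°

-65.8 dB, -96.6°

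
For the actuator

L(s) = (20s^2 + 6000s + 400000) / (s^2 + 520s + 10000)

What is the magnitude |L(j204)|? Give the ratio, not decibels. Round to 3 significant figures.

Substitute s = j204:
Numerator: 20(j204)^2 + 6000(j204) + 400000 = -432320 + j1224000
Denominator: (j204)^2 + 520(j204) + 10000 = -31616 + j106080
|N| = √(432320² + 1224000²) ≈ 1.2981e+06, ∠N ≈ 109.45°
|D| = √(31616² + 106080²) ≈ 1.1069e+05, ∠D ≈ 106.60°
|L| = 1.2981e+06 / 1.1069e+05 ≈ 11.727

11.7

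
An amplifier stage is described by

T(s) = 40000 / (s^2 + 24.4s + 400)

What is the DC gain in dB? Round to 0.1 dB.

40.0 dB

T(0) = 40000 / 400 = 100
20 log₁₀(100) ≈ 40.00 dB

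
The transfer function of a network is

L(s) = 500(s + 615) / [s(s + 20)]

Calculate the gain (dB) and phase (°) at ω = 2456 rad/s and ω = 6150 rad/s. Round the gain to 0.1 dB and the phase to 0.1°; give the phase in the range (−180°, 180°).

ω = 2456: -13.6 dB, -103.6°; ω = 6150: -21.8 dB, -95.5°

At s = jω = j2456:
zero (s+615): 615 + j2456 → |·| = √(615²+2456²) = √6410161 ≈ 2531.8, ∠ = arctan(2456/615) ≈ 75.94°
pole (s+20): 20 + j2456 → |·| = √(20²+2456²) = √6032336 ≈ 2456.1, ∠ = arctan(2456/20) ≈ 89.53°
pole at origin: |s| = 2456, ∠ = 90.00° (in denominator)
|L| = 500 · 2531.8 / 6.0322e+06 ≈ 0.20986
Gain = 20 log₁₀(0.20986) ≈ -13.56 dB
∠L = 75.94° − 179.53° = -103.59°

At s = jω = j6150:
zero (s+615): 615 + j6150 → |·| = √(615²+6150²) = √38200725 ≈ 6180.7, ∠ = arctan(6150/615) ≈ 84.29°
pole (s+20): 20 + j6150 → |·| = √(20²+6150²) = √37822900 ≈ 6150, ∠ = arctan(6150/20) ≈ 89.81°
pole at origin: |s| = 6150, ∠ = 90.00° (in denominator)
|L| = 500 · 6180.7 / 3.7822e+07 ≈ 0.081708
Gain = 20 log₁₀(0.081708) ≈ -21.75 dB
∠L = 84.29° − 179.81° = -95.52°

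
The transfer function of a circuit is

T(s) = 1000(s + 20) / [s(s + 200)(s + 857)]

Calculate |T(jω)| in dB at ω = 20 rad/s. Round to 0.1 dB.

At s = jω = j20:
zero (s+20): 20 + j20 → |·| = √(20²+20²) = √800 ≈ 28.284, ∠ = arctan(20/20) ≈ 45.00°
pole (s+200): 200 + j20 → |·| = √(200²+20²) = √40400 ≈ 201, ∠ = arctan(20/200) ≈ 5.71°
pole (s+857): 857 + j20 → |·| = √(857²+20²) = √734849 ≈ 857.23, ∠ = arctan(20/857) ≈ 1.34°
pole at origin: |s| = 20, ∠ = 90.00° (in denominator)
|T| = 1000 · 28.284 / 3.4461e+06 ≈ 0.0082075
Gain = 20 log₁₀(0.0082075) ≈ -41.72 dB

-41.7 dB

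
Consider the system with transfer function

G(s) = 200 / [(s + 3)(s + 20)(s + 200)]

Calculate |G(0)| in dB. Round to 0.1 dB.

-35.6 dB

G(0) = 200 / (3·20·200) ≈ 0.016667
20 log₁₀(0.016667) ≈ -35.56 dB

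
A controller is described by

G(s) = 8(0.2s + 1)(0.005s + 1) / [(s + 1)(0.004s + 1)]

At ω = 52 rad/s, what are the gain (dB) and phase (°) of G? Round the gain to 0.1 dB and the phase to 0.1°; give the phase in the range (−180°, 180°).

4.2 dB, -1.6°

At ω = 52 rad/s:
zero (1 + j52·0.2) = 1 + j10.4 → |·| ≈ 10.448, ∠ ≈ 84.51°
zero (1 + j52·0.005) = 1 + j0.26 → |·| ≈ 1.0332, ∠ ≈ 14.57°
pole (1 + j52·1) = 1 + j52 → |·| ≈ 52.01, ∠ ≈ 88.90°
pole (1 + j52·0.004) = 1 + j0.208 → |·| ≈ 1.0214, ∠ ≈ 11.75°
|G| = 8 · 10.448 · 1.0332 / (52.01 · 1.0214) ≈ 1.6256
Gain = 20 log₁₀(1.6256) ≈ 4.22 dB
∠G = (84.51° + 14.57°) − (88.90° + 11.75°) = -1.57°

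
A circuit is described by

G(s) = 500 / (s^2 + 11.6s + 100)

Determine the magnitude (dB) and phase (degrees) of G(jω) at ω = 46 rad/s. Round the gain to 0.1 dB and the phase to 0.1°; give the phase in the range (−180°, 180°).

At s = jω = j46:
quadratic: (j46)² + 11.6·j46 + 100 = -2016 + j533.6 → |·| ≈ 2085.4, ∠ ≈ 165.17°
|G| = 500 / 2085.4 ≈ 0.23976
Gain = 20 log₁₀(0.23976) ≈ -12.40 dB
∠G = 0.00° − 165.17° = -165.17°

-12.4 dB, -165.2°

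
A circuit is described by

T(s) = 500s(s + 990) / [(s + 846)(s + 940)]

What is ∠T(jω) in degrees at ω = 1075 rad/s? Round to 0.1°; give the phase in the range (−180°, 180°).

At s = jω = j1075:
zero (s+990): 990 + j1075 → |·| = √(990²+1075²) = √2135725 ≈ 1461.4, ∠ = arctan(1075/990) ≈ 47.36°
zero at origin: s = j1075 → |·| = 1075, ∠ = 90.00°
pole (s+846): 846 + j1075 → |·| = √(846²+1075²) = √1871341 ≈ 1368, ∠ = arctan(1075/846) ≈ 51.80°
pole (s+940): 940 + j1075 → |·| = √(940²+1075²) = √2039225 ≈ 1428, ∠ = arctan(1075/940) ≈ 48.83°
∠T = 137.36° − 100.63° = 36.73°

36.7°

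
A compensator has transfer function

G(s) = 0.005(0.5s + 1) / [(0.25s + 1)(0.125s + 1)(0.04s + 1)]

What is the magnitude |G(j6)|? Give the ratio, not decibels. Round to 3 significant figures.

0.00682

At ω = 6 rad/s:
zero (1 + j6·0.5) = 1 + j3 → |·| ≈ 3.1623, ∠ ≈ 71.57°
pole (1 + j6·0.25) = 1 + j1.5 → |·| ≈ 1.8028, ∠ ≈ 56.31°
pole (1 + j6·0.125) = 1 + j0.75 → |·| ≈ 1.25, ∠ ≈ 36.87°
pole (1 + j6·0.04) = 1 + j0.24 → |·| ≈ 1.0284, ∠ ≈ 13.50°
|G| = 0.005 · 3.1623 / (1.8028 · 1.25 · 1.0284) ≈ 0.0068227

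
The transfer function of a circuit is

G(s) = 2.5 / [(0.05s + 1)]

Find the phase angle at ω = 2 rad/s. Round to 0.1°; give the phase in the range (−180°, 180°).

At ω = 2 rad/s:
pole (1 + j2·0.05) = 1 + j0.1 → |·| ≈ 1.005, ∠ ≈ 5.71°
∠G = (0°) − (5.71°) = -5.71°

-5.7°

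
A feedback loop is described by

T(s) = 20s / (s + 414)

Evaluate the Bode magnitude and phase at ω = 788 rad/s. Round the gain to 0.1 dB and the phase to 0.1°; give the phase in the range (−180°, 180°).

25.0 dB, 27.7°

At s = jω = j788:
zero at origin: s = j788 → |·| = 788, ∠ = 90.00°
pole (s+414): 414 + j788 → |·| = √(414²+788²) = √792340 ≈ 890.13, ∠ = arctan(788/414) ≈ 62.28°
|T| = 20 · 788 / 890.13 ≈ 17.705
Gain = 20 log₁₀(17.705) ≈ 24.96 dB
∠T = 90.00° − 62.28° = 27.72°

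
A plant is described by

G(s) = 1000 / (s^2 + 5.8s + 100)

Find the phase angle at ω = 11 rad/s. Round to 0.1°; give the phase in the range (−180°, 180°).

At s = jω = j11:
quadratic: (j11)² + 5.8·j11 + 100 = -21 + j63.8 → |·| ≈ 67.167, ∠ ≈ 108.22°
∠G = 0.00° − 108.22° = -108.22°

-108.2°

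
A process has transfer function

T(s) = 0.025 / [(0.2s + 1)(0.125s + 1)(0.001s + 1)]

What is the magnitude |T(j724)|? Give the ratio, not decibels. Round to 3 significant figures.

At ω = 724 rad/s:
pole (1 + j724·0.2) = 1 + j144.8 → |·| ≈ 144.8, ∠ ≈ 89.60°
pole (1 + j724·0.125) = 1 + j90.5 → |·| ≈ 90.506, ∠ ≈ 89.37°
pole (1 + j724·0.001) = 1 + j0.724 → |·| ≈ 1.2346, ∠ ≈ 35.90°
|T| = 0.025 · 1 / (144.8 · 90.506 · 1.2346) ≈ 1.5451e-06

1.55e-06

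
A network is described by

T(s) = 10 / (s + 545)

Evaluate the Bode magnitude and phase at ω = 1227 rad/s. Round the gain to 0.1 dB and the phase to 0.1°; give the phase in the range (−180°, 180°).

Substitute s = j1227:
Numerator: 10 = 10 + j0
Denominator: (j1227) + 545 = 545 + j1227
|N| = √(10² + 0²) ≈ 10, ∠N ≈ 0.00°
|D| = √(545² + 1227²) ≈ 1342.6, ∠D ≈ 66.05°
|T| = 10 / 1342.6 ≈ 0.0074482
Gain = 20 log₁₀(0.0074482) ≈ -42.56 dB
∠T = 0.00° − 66.05° = -66.05°

-42.6 dB, -66.1°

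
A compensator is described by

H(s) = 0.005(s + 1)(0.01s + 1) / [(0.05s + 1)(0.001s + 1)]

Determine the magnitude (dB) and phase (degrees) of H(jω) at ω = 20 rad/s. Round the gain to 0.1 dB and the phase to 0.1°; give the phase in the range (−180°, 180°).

-22.8 dB, 52.3°

At ω = 20 rad/s:
zero (1 + j20·1) = 1 + j20 → |·| ≈ 20.025, ∠ ≈ 87.14°
zero (1 + j20·0.01) = 1 + j0.2 → |·| ≈ 1.0198, ∠ ≈ 11.31°
pole (1 + j20·0.05) = 1 + j1 → |·| ≈ 1.4142, ∠ ≈ 45.00°
pole (1 + j20·0.001) = 1 + j0.02 → |·| ≈ 1.0002, ∠ ≈ 1.15°
|H| = 0.005 · 20.025 · 1.0198 / (1.4142 · 1.0002) ≈ 0.072187
Gain = 20 log₁₀(0.072187) ≈ -22.83 dB
∠H = (87.14° + 11.31°) − (45.00° + 1.15°) = 52.30°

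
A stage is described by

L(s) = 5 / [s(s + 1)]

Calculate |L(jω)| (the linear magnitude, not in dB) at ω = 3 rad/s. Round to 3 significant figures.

0.527

At s = jω = j3:
pole (s+1): 1 + j3 → |·| = √(1²+3²) = √10 ≈ 3.1623, ∠ = arctan(3/1) ≈ 71.57°
pole at origin: |s| = 3, ∠ = 90.00° (in denominator)
|L| = 5 / 9.4869 ≈ 0.52704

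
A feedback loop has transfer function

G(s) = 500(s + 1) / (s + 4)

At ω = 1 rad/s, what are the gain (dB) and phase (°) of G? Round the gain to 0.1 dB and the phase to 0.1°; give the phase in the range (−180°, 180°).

At s = jω = j1:
zero (s+1): 1 + j1 → |·| = √(1²+1²) = √2 ≈ 1.4142, ∠ = arctan(1/1) ≈ 45.00°
pole (s+4): 4 + j1 → |·| = √(4²+1²) = √17 ≈ 4.1231, ∠ = arctan(1/4) ≈ 14.04°
|G| = 500 · 1.4142 / 4.1231 ≈ 171.5
Gain = 20 log₁₀(171.5) ≈ 44.69 dB
∠G = 45.00° − 14.04° = 30.96°

44.7 dB, 31.0°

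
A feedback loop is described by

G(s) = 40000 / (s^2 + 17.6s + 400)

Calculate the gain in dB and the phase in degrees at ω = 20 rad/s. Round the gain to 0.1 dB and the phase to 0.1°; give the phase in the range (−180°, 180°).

41.1 dB, -90.0°

At s = jω = j20:
quadratic: (j20)² + 17.6·j20 + 400 = 0 + j352 → |·| ≈ 352, ∠ ≈ 90.00°
|G| = 40000 / 352 ≈ 113.64
Gain = 20 log₁₀(113.64) ≈ 41.11 dB
∠G = 0.00° − 90.00° = -90.00°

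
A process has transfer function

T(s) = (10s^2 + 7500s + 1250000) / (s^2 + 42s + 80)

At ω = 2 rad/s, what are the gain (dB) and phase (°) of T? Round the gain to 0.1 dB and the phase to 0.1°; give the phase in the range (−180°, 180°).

Substitute s = j2:
Numerator: 10(j2)^2 + 7500(j2) + 1250000 = 1249960 + j15000
Denominator: (j2)^2 + 42(j2) + 80 = 76 + j84
|N| = √(1249960² + 15000²) ≈ 1.25e+06, ∠N ≈ 0.69°
|D| = √(76² + 84²) ≈ 113.28, ∠D ≈ 47.86°
|T| = 1.25e+06 / 113.28 ≈ 11035
Gain = 20 log₁₀(11035) ≈ 80.86 dB
∠T = 0.69° − 47.86° = -47.17°

80.9 dB, -47.2°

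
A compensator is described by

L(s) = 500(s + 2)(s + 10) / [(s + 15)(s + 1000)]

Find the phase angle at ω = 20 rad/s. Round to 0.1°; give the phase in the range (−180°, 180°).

At s = jω = j20:
zero (s+2): 2 + j20 → |·| = √(2²+20²) = √404 ≈ 20.1, ∠ = arctan(20/2) ≈ 84.29°
zero (s+10): 10 + j20 → |·| = √(10²+20²) = √500 ≈ 22.361, ∠ = arctan(20/10) ≈ 63.43°
pole (s+15): 15 + j20 → |·| = √(15²+20²) = √625 ≈ 25, ∠ = arctan(20/15) ≈ 53.13°
pole (s+1000): 1000 + j20 → |·| = √(1000²+20²) = √1000400 ≈ 1000.2, ∠ = arctan(20/1000) ≈ 1.15°
∠L = 147.72° − 54.28° = 93.44°

93.4°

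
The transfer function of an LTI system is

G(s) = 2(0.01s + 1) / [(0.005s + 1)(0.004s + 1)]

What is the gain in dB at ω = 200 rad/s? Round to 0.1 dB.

7.9 dB

At ω = 200 rad/s:
zero (1 + j200·0.01) = 1 + j2 → |·| ≈ 2.2361, ∠ ≈ 63.43°
pole (1 + j200·0.005) = 1 + j1 → |·| ≈ 1.4142, ∠ ≈ 45.00°
pole (1 + j200·0.004) = 1 + j0.8 → |·| ≈ 1.2806, ∠ ≈ 38.66°
|G| = 2 · 2.2361 / (1.4142 · 1.2806) ≈ 2.4694
Gain = 20 log₁₀(2.4694) ≈ 7.85 dB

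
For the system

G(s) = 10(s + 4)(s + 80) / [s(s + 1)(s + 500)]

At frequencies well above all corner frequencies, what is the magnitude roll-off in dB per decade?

Each pole contributes −20 dB/decade at high frequency; each zero contributes +20 dB/decade.
Net: 2 zero(s) − 3 pole(s) → -20 dB/decade.

-20 dB/decade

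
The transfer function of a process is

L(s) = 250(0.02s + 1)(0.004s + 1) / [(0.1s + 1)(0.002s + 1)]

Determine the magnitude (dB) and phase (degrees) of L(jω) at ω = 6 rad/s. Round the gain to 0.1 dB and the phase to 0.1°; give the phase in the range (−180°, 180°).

At ω = 6 rad/s:
zero (1 + j6·0.02) = 1 + j0.12 → |·| ≈ 1.0072, ∠ ≈ 6.84°
zero (1 + j6·0.004) = 1 + j0.024 → |·| ≈ 1.0003, ∠ ≈ 1.37°
pole (1 + j6·0.1) = 1 + j0.6 → |·| ≈ 1.1662, ∠ ≈ 30.96°
pole (1 + j6·0.002) = 1 + j0.012 → |·| ≈ 1.0001, ∠ ≈ 0.69°
|L| = 250 · 1.0072 · 1.0003 / (1.1662 · 1.0001) ≈ 215.96
Gain = 20 log₁₀(215.96) ≈ 46.69 dB
∠L = (6.84° + 1.37°) − (30.96° + 0.69°) = -23.44°

46.7 dB, -23.4°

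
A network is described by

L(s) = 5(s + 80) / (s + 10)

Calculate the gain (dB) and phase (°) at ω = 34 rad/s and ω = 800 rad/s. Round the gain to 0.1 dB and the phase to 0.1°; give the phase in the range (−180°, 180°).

At s = jω = j34:
zero (s+80): 80 + j34 → |·| = √(80²+34²) = √7556 ≈ 86.925, ∠ = arctan(34/80) ≈ 23.03°
pole (s+10): 10 + j34 → |·| = √(10²+34²) = √1256 ≈ 35.44, ∠ = arctan(34/10) ≈ 73.61°
|L| = 5 · 86.925 / 35.44 ≈ 12.264
Gain = 20 log₁₀(12.264) ≈ 21.77 dB
∠L = 23.03° − 73.61° = -50.58°

At s = jω = j800:
zero (s+80): 80 + j800 → |·| = √(80²+800²) = √646400 ≈ 803.99, ∠ = arctan(800/80) ≈ 84.29°
pole (s+10): 10 + j800 → |·| = √(10²+800²) = √640100 ≈ 800.06, ∠ = arctan(800/10) ≈ 89.28°
|L| = 5 · 803.99 / 800.06 ≈ 5.0246
Gain = 20 log₁₀(5.0246) ≈ 14.02 dB
∠L = 84.29° − 89.28° = -4.99°

ω = 34: 21.8 dB, -50.6°; ω = 800: 14.0 dB, -5.0°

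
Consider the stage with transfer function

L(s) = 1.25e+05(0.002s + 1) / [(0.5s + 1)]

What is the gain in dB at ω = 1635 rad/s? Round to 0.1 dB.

54.4 dB

At ω = 1635 rad/s:
zero (1 + j1635·0.002) = 1 + j3.27 → |·| ≈ 3.4195, ∠ ≈ 73.00°
pole (1 + j1635·0.5) = 1 + j817.5 → |·| ≈ 817.5, ∠ ≈ 89.93°
|L| = 1.25e+05 · 3.4195 / (817.5) ≈ 522.86
Gain = 20 log₁₀(522.86) ≈ 54.37 dB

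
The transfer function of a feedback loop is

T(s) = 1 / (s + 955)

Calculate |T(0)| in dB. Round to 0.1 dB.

-59.6 dB

T(0) = 1 / 955 ≈ 0.0010471
20 log₁₀(0.0010471) ≈ -59.60 dB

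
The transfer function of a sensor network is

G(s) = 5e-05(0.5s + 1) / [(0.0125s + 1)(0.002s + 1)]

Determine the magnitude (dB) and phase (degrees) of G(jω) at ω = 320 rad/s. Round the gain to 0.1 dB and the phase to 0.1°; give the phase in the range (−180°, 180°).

At ω = 320 rad/s:
zero (1 + j320·0.5) = 1 + j160 → |·| ≈ 160, ∠ ≈ 89.64°
pole (1 + j320·0.0125) = 1 + j4 → |·| ≈ 4.1231, ∠ ≈ 75.96°
pole (1 + j320·0.002) = 1 + j0.64 → |·| ≈ 1.1873, ∠ ≈ 32.62°
|G| = 5e-05 · 160 / (4.1231 · 1.1873) ≈ 0.0016342
Gain = 20 log₁₀(0.0016342) ≈ -55.73 dB
∠G = (89.64°) − (75.96° + 32.62°) = -18.94°

-55.7 dB, -18.9°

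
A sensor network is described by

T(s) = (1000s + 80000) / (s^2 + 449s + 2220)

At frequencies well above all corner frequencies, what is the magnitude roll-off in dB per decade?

Each pole contributes −20 dB/decade at high frequency; each zero contributes +20 dB/decade.
Net: 1 zero(s) − 2 pole(s) → -20 dB/decade.

-20 dB/decade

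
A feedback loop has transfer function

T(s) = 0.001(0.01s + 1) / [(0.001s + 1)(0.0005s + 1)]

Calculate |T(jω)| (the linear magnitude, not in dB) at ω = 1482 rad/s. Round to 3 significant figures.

0.00668

At ω = 1482 rad/s:
zero (1 + j1482·0.01) = 1 + j14.82 → |·| ≈ 14.854, ∠ ≈ 86.14°
pole (1 + j1482·0.001) = 1 + j1.482 → |·| ≈ 1.7878, ∠ ≈ 55.99°
pole (1 + j1482·0.0005) = 1 + j0.741 → |·| ≈ 1.2446, ∠ ≈ 36.54°
|T| = 0.001 · 14.854 / (1.7878 · 1.2446) ≈ 0.0066757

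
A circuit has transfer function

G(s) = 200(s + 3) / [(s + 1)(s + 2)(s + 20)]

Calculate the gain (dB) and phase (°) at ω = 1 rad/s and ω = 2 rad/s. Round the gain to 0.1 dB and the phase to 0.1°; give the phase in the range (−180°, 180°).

ω = 1: 20.0 dB, -56.0°; ω = 2: 15.1 dB, -80.5°

At s = jω = j1:
zero (s+3): 3 + j1 → |·| = √(3²+1²) = √10 ≈ 3.1623, ∠ = arctan(1/3) ≈ 18.43°
pole (s+1): 1 + j1 → |·| = √(1²+1²) = √2 ≈ 1.4142, ∠ = arctan(1/1) ≈ 45.00°
pole (s+2): 2 + j1 → |·| = √(2²+1²) = √5 ≈ 2.2361, ∠ = arctan(1/2) ≈ 26.57°
pole (s+20): 20 + j1 → |·| = √(20²+1²) = √401 ≈ 20.025, ∠ = arctan(1/20) ≈ 2.86°
|G| = 200 · 3.1623 / 63.325 ≈ 9.9875
Gain = 20 log₁₀(9.9875) ≈ 19.99 dB
∠G = 18.43° − 74.43° = -56.00°

At s = jω = j2:
zero (s+3): 3 + j2 → |·| = √(3²+2²) = √13 ≈ 3.6056, ∠ = arctan(2/3) ≈ 33.69°
pole (s+1): 1 + j2 → |·| = √(1²+2²) = √5 ≈ 2.2361, ∠ = arctan(2/1) ≈ 63.43°
pole (s+2): 2 + j2 → |·| = √(2²+2²) = √8 ≈ 2.8284, ∠ = arctan(2/2) ≈ 45.00°
pole (s+20): 20 + j2 → |·| = √(20²+2²) = √404 ≈ 20.1, ∠ = arctan(2/20) ≈ 5.71°
|G| = 200 · 3.6056 / 127.12 ≈ 5.6728
Gain = 20 log₁₀(5.6728) ≈ 15.08 dB
∠G = 33.69° − 114.14° = -80.45°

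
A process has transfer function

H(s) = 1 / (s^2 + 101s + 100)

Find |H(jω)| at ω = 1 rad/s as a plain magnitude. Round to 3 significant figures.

0.00707

Substitute s = j1:
Numerator: 1 = 1 + j0
Denominator: (j1)^2 + 101(j1) + 100 = 99 + j101
|N| = √(1² + 0²) ≈ 1, ∠N ≈ 0.00°
|D| = √(99² + 101²) ≈ 141.43, ∠D ≈ 45.57°
|H| = 1 / 141.43 ≈ 0.0070706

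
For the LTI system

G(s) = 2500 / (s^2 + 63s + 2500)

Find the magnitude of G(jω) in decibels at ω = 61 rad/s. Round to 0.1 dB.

At s = jω = j61:
quadratic: (j61)² + 63·j61 + 2500 = -1221 + j3843 → |·| ≈ 4032.3, ∠ ≈ 107.63°
|G| = 2500 / 4032.3 ≈ 0.61999
Gain = 20 log₁₀(0.61999) ≈ -4.15 dB

-4.2 dB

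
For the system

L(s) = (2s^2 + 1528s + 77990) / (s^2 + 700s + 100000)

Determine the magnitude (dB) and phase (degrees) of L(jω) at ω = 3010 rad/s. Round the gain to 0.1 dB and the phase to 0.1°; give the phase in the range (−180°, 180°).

6.1 dB, -1.1°

Substitute s = j3010:
Numerator: 2(j3010)^2 + 1528(j3010) + 77990 = -18042210 + j4599280
Denominator: (j3010)^2 + 700(j3010) + 100000 = -8960100 + j2107000
|N| = √(18042210² + 4599280²) ≈ 1.8619e+07, ∠N ≈ 165.70°
|D| = √(8960100² + 2107000²) ≈ 9.2045e+06, ∠D ≈ 166.77°
|L| = 1.8619e+07 / 9.2045e+06 ≈ 2.0228
Gain = 20 log₁₀(2.0228) ≈ 6.12 dB
∠L = 165.70° − 166.77° = -1.07°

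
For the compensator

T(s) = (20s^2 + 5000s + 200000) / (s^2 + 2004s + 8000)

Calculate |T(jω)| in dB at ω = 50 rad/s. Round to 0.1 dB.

9.3 dB

Substitute s = j50:
Numerator: 20(j50)^2 + 5000(j50) + 200000 = 150000 + j250000
Denominator: (j50)^2 + 2004(j50) + 8000 = 5500 + j100200
|N| = √(150000² + 250000²) ≈ 2.9155e+05, ∠N ≈ 59.04°
|D| = √(5500² + 100200²) ≈ 1.0035e+05, ∠D ≈ 86.86°
|T| = 2.9155e+05 / 1.0035e+05 ≈ 2.9053
Gain = 20 log₁₀(2.9053) ≈ 9.26 dB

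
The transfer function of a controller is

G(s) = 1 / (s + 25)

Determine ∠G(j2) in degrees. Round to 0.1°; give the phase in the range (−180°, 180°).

Substitute s = j2:
Numerator: 1 = 1 + j0
Denominator: (j2) + 25 = 25 + j2
|N| = √(1² + 0²) ≈ 1, ∠N ≈ 0.00°
|D| = √(25² + 2²) ≈ 25.08, ∠D ≈ 4.57°
∠G = 0.00° − 4.57° = -4.57°

-4.6°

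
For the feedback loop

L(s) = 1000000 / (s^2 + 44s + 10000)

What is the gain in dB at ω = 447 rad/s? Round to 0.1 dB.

At s = jω = j447:
quadratic: (j447)² + 44·j447 + 10000 = -189809 + j19668 → |·| ≈ 1.9083e+05, ∠ ≈ 174.08°
|L| = 1000000 / 1.9083e+05 ≈ 5.2403
Gain = 20 log₁₀(5.2403) ≈ 14.39 dB

14.4 dB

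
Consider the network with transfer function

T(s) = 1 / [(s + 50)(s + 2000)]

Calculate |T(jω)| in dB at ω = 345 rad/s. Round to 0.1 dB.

-117.0 dB

At s = jω = j345:
pole (s+50): 50 + j345 → |·| = √(50²+345²) = √121525 ≈ 348.6, ∠ = arctan(345/50) ≈ 81.75°
pole (s+2000): 2000 + j345 → |·| = √(2000²+345²) = √4119025 ≈ 2029.5, ∠ = arctan(345/2000) ≈ 9.79°
|T| = 1 / 7.0748e+05 ≈ 1.4135e-06
Gain = 20 log₁₀(1.4135e-06) ≈ -116.99 dB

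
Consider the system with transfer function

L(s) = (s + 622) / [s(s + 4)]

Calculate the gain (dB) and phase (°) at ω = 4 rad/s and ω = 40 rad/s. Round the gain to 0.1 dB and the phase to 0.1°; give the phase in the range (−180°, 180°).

At s = jω = j4:
zero (s+622): 622 + j4 → |·| = √(622²+4²) = √386900 ≈ 622.01, ∠ = arctan(4/622) ≈ 0.37°
pole (s+4): 4 + j4 → |·| = √(4²+4²) = √32 ≈ 5.6569, ∠ = arctan(4/4) ≈ 45.00°
pole at origin: |s| = 4, ∠ = 90.00° (in denominator)
|L| = 1 · 622.01 / 22.628 ≈ 27.489
Gain = 20 log₁₀(27.489) ≈ 28.78 dB
∠L = 0.37° − 135.00° = -134.63°

At s = jω = j40:
zero (s+622): 622 + j40 → |·| = √(622²+40²) = √388484 ≈ 623.28, ∠ = arctan(40/622) ≈ 3.68°
pole (s+4): 4 + j40 → |·| = √(4²+40²) = √1616 ≈ 40.2, ∠ = arctan(40/4) ≈ 84.29°
pole at origin: |s| = 40, ∠ = 90.00° (in denominator)
|L| = 1 · 623.28 / 1608 ≈ 0.38761
Gain = 20 log₁₀(0.38761) ≈ -8.23 dB
∠L = 3.68° − 174.29° = -170.61°

ω = 4: 28.8 dB, -134.6°; ω = 40: -8.2 dB, -170.6°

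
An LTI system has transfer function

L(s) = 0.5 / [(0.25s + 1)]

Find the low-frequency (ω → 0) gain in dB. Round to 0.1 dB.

L(0) = 0.5 · 1 / 1 = 0.5
20 log₁₀(0.5) ≈ -6.02 dB

-6.0 dB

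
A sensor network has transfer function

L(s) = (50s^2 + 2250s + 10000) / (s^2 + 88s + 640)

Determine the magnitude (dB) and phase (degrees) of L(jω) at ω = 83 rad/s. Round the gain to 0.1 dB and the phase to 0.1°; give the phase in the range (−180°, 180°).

Substitute s = j83:
Numerator: 50(j83)^2 + 2250(j83) + 10000 = -334450 + j186750
Denominator: (j83)^2 + 88(j83) + 640 = -6249 + j7304
|N| = √(334450² + 186750²) ≈ 3.8306e+05, ∠N ≈ 150.82°
|D| = √(6249² + 7304²) ≈ 9612.4, ∠D ≈ 130.55°
|L| = 3.8306e+05 / 9612.4 ≈ 39.851
Gain = 20 log₁₀(39.851) ≈ 32.01 dB
∠L = 150.82° − 130.55° = 20.27°

32.0 dB, 20.3°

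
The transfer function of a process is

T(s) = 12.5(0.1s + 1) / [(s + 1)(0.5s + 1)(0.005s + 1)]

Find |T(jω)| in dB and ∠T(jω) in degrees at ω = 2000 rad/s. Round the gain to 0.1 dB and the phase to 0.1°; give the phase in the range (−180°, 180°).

At ω = 2000 rad/s:
zero (1 + j2000·0.1) = 1 + j200 → |·| ≈ 200, ∠ ≈ 89.71°
pole (1 + j2000·1) = 1 + j2000 → |·| ≈ 2000, ∠ ≈ 89.97°
pole (1 + j2000·0.5) = 1 + j1000 → |·| ≈ 1000, ∠ ≈ 89.94°
pole (1 + j2000·0.005) = 1 + j10 → |·| ≈ 10.05, ∠ ≈ 84.29°
|T| = 12.5 · 200 / (2000 · 1000 · 10.05) ≈ 0.00012438
Gain = 20 log₁₀(0.00012438) ≈ -78.10 dB
∠T = (89.71°) − (89.97° + 89.94° + 84.29°) = -174.49°

-78.1 dB, -174.5°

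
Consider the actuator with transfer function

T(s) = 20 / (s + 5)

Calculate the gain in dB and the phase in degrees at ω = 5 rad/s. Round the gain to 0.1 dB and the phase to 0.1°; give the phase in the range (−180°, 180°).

Substitute s = j5:
Numerator: 20 = 20 + j0
Denominator: (j5) + 5 = 5 + j5
|N| = √(20² + 0²) ≈ 20, ∠N ≈ 0.00°
|D| = √(5² + 5²) ≈ 7.0711, ∠D ≈ 45.00°
|T| = 20 / 7.0711 ≈ 2.8284
Gain = 20 log₁₀(2.8284) ≈ 9.03 dB
∠T = 0.00° − 45.00° = -45.00°

9.0 dB, -45.0°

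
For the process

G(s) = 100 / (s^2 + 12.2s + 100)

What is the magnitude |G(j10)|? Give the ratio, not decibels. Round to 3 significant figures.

0.820

At s = jω = j10:
quadratic: (j10)² + 12.2·j10 + 100 = 0 + j122 → |·| ≈ 122, ∠ ≈ 90.00°
|G| = 100 / 122 ≈ 0.81967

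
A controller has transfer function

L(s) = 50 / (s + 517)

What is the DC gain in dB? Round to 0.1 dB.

-20.3 dB

L(0) = 50 / (517) ≈ 0.096712
20 log₁₀(0.096712) ≈ -20.29 dB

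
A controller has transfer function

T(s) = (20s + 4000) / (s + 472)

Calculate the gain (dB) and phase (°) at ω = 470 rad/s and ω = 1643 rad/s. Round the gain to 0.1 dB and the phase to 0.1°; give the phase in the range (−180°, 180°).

ω = 470: 23.7 dB, 22.1°; ω = 1643: 25.7 dB, 9.1°

Substitute s = j470:
Numerator: 20(j470) + 4000 = 4000 + j9400
Denominator: (j470) + 472 = 472 + j470
|N| = √(4000² + 9400²) ≈ 10216, ∠N ≈ 66.95°
|D| = √(472² + 470²) ≈ 666.1, ∠D ≈ 44.88°
|T| = 10216 / 666.1 ≈ 15.337
Gain = 20 log₁₀(15.337) ≈ 23.71 dB
∠T = 66.95° − 44.88° = 22.07°

Substitute s = j1643:
Numerator: 20(j1643) + 4000 = 4000 + j32860
Denominator: (j1643) + 472 = 472 + j1643
|N| = √(4000² + 32860²) ≈ 33103, ∠N ≈ 83.06°
|D| = √(472² + 1643²) ≈ 1709.5, ∠D ≈ 73.97°
|T| = 33103 / 1709.5 ≈ 19.364
Gain = 20 log₁₀(19.364) ≈ 25.74 dB
∠T = 83.06° − 73.97° = 9.09°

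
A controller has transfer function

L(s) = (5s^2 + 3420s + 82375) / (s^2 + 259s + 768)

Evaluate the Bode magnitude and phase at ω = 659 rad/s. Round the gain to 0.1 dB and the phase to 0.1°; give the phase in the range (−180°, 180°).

Substitute s = j659:
Numerator: 5(j659)^2 + 3420(j659) + 82375 = -2089030 + j2253780
Denominator: (j659)^2 + 259(j659) + 768 = -433513 + j170681
|N| = √(2089030² + 2253780²) ≈ 3.073e+06, ∠N ≈ 132.83°
|D| = √(433513² + 170681²) ≈ 4.659e+05, ∠D ≈ 158.51°
|L| = 3.073e+06 / 4.659e+05 ≈ 6.5958
Gain = 20 log₁₀(6.5958) ≈ 16.39 dB
∠L = 132.83° − 158.51° = -25.68°

16.4 dB, -25.7°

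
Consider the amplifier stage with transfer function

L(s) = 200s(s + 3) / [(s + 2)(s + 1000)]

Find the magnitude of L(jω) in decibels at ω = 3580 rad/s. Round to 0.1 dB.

45.7 dB

At s = jω = j3580:
zero (s+3): 3 + j3580 → |·| = √(3²+3580²) = √12816409 ≈ 3580, ∠ = arctan(3580/3) ≈ 89.95°
zero at origin: s = j3580 → |·| = 3580, ∠ = 90.00°
pole (s+2): 2 + j3580 → |·| = √(2²+3580²) = √12816404 ≈ 3580, ∠ = arctan(3580/2) ≈ 89.97°
pole (s+1000): 1000 + j3580 → |·| = √(1000²+3580²) = √13816400 ≈ 3717, ∠ = arctan(3580/1000) ≈ 74.39°
|L| = 200 · 1.2816e+07 / 1.3307e+07 ≈ 192.62
Gain = 20 log₁₀(192.62) ≈ 45.69 dB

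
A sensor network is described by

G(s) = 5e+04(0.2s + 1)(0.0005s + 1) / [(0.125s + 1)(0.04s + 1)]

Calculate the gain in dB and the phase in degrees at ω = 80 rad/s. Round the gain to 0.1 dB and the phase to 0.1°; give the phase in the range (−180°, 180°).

At ω = 80 rad/s:
zero (1 + j80·0.2) = 1 + j16 → |·| ≈ 16.031, ∠ ≈ 86.42°
zero (1 + j80·0.0005) = 1 + j0.04 → |·| ≈ 1.0008, ∠ ≈ 2.29°
pole (1 + j80·0.125) = 1 + j10 → |·| ≈ 10.05, ∠ ≈ 84.29°
pole (1 + j80·0.04) = 1 + j3.2 → |·| ≈ 3.3526, ∠ ≈ 72.65°
|G| = 5e+04 · 16.031 · 1.0008 / (10.05 · 3.3526) ≈ 23808
Gain = 20 log₁₀(23808) ≈ 87.53 dB
∠G = (86.42° + 2.29°) − (84.29° + 72.65°) = -68.23°

87.5 dB, -68.2°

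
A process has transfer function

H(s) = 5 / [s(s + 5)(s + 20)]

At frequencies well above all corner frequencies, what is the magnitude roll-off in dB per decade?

Each pole contributes −20 dB/decade at high frequency; each zero contributes +20 dB/decade.
Net: 0 zero(s) − 3 pole(s) → -60 dB/decade.

-60 dB/decade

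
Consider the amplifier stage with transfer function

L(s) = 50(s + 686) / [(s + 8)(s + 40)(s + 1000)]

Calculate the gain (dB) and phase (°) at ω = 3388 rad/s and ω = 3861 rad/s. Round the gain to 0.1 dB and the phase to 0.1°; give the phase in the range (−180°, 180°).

At s = jω = j3388:
zero (s+686): 686 + j3388 → |·| = √(686²+3388²) = √11949140 ≈ 3456.8, ∠ = arctan(3388/686) ≈ 78.55°
pole (s+8): 8 + j3388 → |·| = √(8²+3388²) = √11478608 ≈ 3388, ∠ = arctan(3388/8) ≈ 89.86°
pole (s+40): 40 + j3388 → |·| = √(40²+3388²) = √11480144 ≈ 3388.2, ∠ = arctan(3388/40) ≈ 89.32°
pole (s+1000): 1000 + j3388 → |·| = √(1000²+3388²) = √12478544 ≈ 3532.5, ∠ = arctan(3388/1000) ≈ 73.56°
|L| = 50 · 3456.8 / 4.055e+10 ≈ 4.2624e-06
Gain = 20 log₁₀(4.2624e-06) ≈ -107.41 dB
∠L = 78.55° − 252.74° = -174.19°

At s = jω = j3861:
zero (s+686): 686 + j3861 → |·| = √(686²+3861²) = √15377917 ≈ 3921.5, ∠ = arctan(3861/686) ≈ 79.93°
pole (s+8): 8 + j3861 → |·| = √(8²+3861²) = √14907385 ≈ 3861, ∠ = arctan(3861/8) ≈ 89.88°
pole (s+40): 40 + j3861 → |·| = √(40²+3861²) = √14908921 ≈ 3861.2, ∠ = arctan(3861/40) ≈ 89.41°
pole (s+1000): 1000 + j3861 → |·| = √(1000²+3861²) = √15907321 ≈ 3988.4, ∠ = arctan(3861/1000) ≈ 75.48°
|L| = 50 · 3921.5 / 5.9459e+10 ≈ 3.2977e-06
Gain = 20 log₁₀(3.2977e-06) ≈ -109.64 dB
∠L = 79.93° − 254.77° = -174.84°

ω = 3388: -107.4 dB, -174.2°; ω = 3861: -109.6 dB, -174.8°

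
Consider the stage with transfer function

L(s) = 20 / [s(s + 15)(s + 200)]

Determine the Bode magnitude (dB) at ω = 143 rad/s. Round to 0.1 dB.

At s = jω = j143:
pole (s+15): 15 + j143 → |·| = √(15²+143²) = √20674 ≈ 143.78, ∠ = arctan(143/15) ≈ 84.01°
pole (s+200): 200 + j143 → |·| = √(200²+143²) = √60449 ≈ 245.86, ∠ = arctan(143/200) ≈ 35.56°
pole at origin: |s| = 143, ∠ = 90.00° (in denominator)
|L| = 20 / 5.055e+06 ≈ 3.9565e-06
Gain = 20 log₁₀(3.9565e-06) ≈ -108.05 dB

-108.1 dB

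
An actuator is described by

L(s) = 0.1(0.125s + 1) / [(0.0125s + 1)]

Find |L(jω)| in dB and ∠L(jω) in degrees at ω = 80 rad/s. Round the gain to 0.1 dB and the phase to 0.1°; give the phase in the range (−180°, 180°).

-3.0 dB, 39.3°

At ω = 80 rad/s:
zero (1 + j80·0.125) = 1 + j10 → |·| ≈ 10.05, ∠ ≈ 84.29°
pole (1 + j80·0.0125) = 1 + j1 → |·| ≈ 1.4142, ∠ ≈ 45.00°
|L| = 0.1 · 10.05 / (1.4142) ≈ 0.71065
Gain = 20 log₁₀(0.71065) ≈ -2.97 dB
∠L = (84.29°) − (45.00°) = 39.29°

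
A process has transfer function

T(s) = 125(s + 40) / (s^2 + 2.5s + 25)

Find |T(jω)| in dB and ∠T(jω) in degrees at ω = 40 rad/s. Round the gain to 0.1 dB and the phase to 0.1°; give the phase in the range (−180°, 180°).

At s = jω = j40:
zero (s+40): 40 + j40 → |·| = √(40²+40²) = √3200 ≈ 56.569, ∠ = arctan(40/40) ≈ 45.00°
quadratic: (j40)² + 2.5·j40 + 25 = -1575 + j100 → |·| ≈ 1578.2, ∠ ≈ 176.37°
|T| = 125 · 56.569 / 1578.2 ≈ 4.4805
Gain = 20 log₁₀(4.4805) ≈ 13.03 dB
∠T = 45.00° − 176.37° = -131.37°

13.0 dB, -131.4°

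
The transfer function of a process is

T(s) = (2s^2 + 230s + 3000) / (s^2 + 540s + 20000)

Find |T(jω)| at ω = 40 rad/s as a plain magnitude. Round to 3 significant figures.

0.324

Substitute s = j40:
Numerator: 2(j40)^2 + 230(j40) + 3000 = -200 + j9200
Denominator: (j40)^2 + 540(j40) + 20000 = 18400 + j21600
|N| = √(200² + 9200²) ≈ 9202.2, ∠N ≈ 91.25°
|D| = √(18400² + 21600²) ≈ 28375, ∠D ≈ 49.57°
|T| = 9202.2 / 28375 ≈ 0.32431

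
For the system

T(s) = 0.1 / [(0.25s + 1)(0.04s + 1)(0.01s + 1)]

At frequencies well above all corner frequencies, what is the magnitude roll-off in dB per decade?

-60 dB/decade

Each pole contributes −20 dB/decade at high frequency; each zero contributes +20 dB/decade.
Net: 0 zero(s) − 3 pole(s) → -60 dB/decade.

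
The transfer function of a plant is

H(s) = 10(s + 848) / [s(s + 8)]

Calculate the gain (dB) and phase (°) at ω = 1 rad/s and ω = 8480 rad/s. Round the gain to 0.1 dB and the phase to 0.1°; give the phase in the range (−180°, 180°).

At s = jω = j1:
zero (s+848): 848 + j1 → |·| = √(848²+1²) = √719105 ≈ 848, ∠ = arctan(1/848) ≈ 0.07°
pole (s+8): 8 + j1 → |·| = √(8²+1²) = √65 ≈ 8.0623, ∠ = arctan(1/8) ≈ 7.13°
pole at origin: |s| = 1, ∠ = 90.00° (in denominator)
|H| = 10 · 848 / 8.0623 ≈ 1051.8
Gain = 20 log₁₀(1051.8) ≈ 60.44 dB
∠H = 0.07° − 97.13° = -97.06°

At s = jω = j8480:
zero (s+848): 848 + j8480 → |·| = √(848²+8480²) = √72629504 ≈ 8522.3, ∠ = arctan(8480/848) ≈ 84.29°
pole (s+8): 8 + j8480 → |·| = √(8²+8480²) = √71910464 ≈ 8480, ∠ = arctan(8480/8) ≈ 89.95°
pole at origin: |s| = 8480, ∠ = 90.00° (in denominator)
|H| = 10 · 8522.3 / 7.191e+07 ≈ 0.0011851
Gain = 20 log₁₀(0.0011851) ≈ -58.52 dB
∠H = 84.29° − 179.95° = -95.66°

ω = 1: 60.4 dB, -97.1°; ω = 8480: -58.5 dB, -95.7°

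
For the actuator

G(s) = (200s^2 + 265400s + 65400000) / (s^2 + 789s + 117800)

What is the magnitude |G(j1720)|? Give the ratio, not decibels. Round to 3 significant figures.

Substitute s = j1720:
Numerator: 200(j1720)^2 + 265400(j1720) + 65400000 = -526280000 + j456488000
Denominator: (j1720)^2 + 789(j1720) + 117800 = -2840600 + j1357080
|N| = √(526280000² + 456488000²) ≈ 6.9667e+08, ∠N ≈ 139.06°
|D| = √(2840600² + 1357080²) ≈ 3.1481e+06, ∠D ≈ 154.46°
|G| = 6.9667e+08 / 3.1481e+06 ≈ 221.3

221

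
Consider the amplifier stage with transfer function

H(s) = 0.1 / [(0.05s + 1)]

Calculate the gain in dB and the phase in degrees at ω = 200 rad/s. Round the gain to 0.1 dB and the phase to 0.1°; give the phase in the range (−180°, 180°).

-40.0 dB, -84.3°

At ω = 200 rad/s:
pole (1 + j200·0.05) = 1 + j10 → |·| ≈ 10.05, ∠ ≈ 84.29°
|H| = 0.1 · 1 / (10.05) ≈ 0.0099502
Gain = 20 log₁₀(0.0099502) ≈ -40.04 dB
∠H = (0°) − (84.29°) = -84.29°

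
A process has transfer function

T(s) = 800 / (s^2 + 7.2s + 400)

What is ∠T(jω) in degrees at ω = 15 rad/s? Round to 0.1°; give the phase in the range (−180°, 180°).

-31.7°

At s = jω = j15:
quadratic: (j15)² + 7.2·j15 + 400 = 175 + j108 → |·| ≈ 205.64, ∠ ≈ 31.68°
∠T = 0.00° − 31.68° = -31.68°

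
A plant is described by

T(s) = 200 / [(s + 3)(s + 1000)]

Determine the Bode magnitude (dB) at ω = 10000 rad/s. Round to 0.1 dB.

At s = jω = j10000:
pole (s+3): 3 + j10000 → |·| = √(3²+10000²) = √100000009 ≈ 10000, ∠ = arctan(10000/3) ≈ 89.98°
pole (s+1000): 1000 + j10000 → |·| = √(1000²+10000²) = √101000000 ≈ 10050, ∠ = arctan(10000/1000) ≈ 84.29°
|T| = 200 / 1.005e+08 ≈ 1.99e-06
Gain = 20 log₁₀(1.99e-06) ≈ -114.02 dB

-114.0 dB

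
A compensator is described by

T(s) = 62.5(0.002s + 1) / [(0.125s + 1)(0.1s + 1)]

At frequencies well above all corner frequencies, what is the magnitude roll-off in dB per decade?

-20 dB/decade

Each pole contributes −20 dB/decade at high frequency; each zero contributes +20 dB/decade.
Net: 1 zero(s) − 2 pole(s) → -20 dB/decade.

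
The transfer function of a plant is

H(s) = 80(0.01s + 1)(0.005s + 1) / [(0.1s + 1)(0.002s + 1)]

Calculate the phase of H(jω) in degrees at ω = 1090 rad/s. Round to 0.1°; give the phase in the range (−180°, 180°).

At ω = 1090 rad/s:
zero (1 + j1090·0.01) = 1 + j10.9 → |·| ≈ 10.946, ∠ ≈ 84.76°
zero (1 + j1090·0.005) = 1 + j5.45 → |·| ≈ 5.541, ∠ ≈ 79.60°
pole (1 + j1090·0.1) = 1 + j109 → |·| ≈ 109, ∠ ≈ 89.47°
pole (1 + j1090·0.002) = 1 + j2.18 → |·| ≈ 2.3984, ∠ ≈ 65.36°
∠H = (84.76° + 79.60°) − (89.47° + 65.36°) = 9.53°

9.5°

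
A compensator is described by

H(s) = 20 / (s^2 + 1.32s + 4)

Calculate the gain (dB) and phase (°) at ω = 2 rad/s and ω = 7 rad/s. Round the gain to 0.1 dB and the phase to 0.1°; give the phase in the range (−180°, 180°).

At s = jω = j2:
quadratic: (j2)² + 1.32·j2 + 4 = 0 + j2.64 → |·| ≈ 2.64, ∠ ≈ 90.00°
|H| = 20 / 2.64 ≈ 7.5758
Gain = 20 log₁₀(7.5758) ≈ 17.59 dB
∠H = 0.00° − 90.00° = -90.00°

At s = jω = j7:
quadratic: (j7)² + 1.32·j7 + 4 = -45 + j9.24 → |·| ≈ 45.939, ∠ ≈ 168.40°
|H| = 20 / 45.939 ≈ 0.43536
Gain = 20 log₁₀(0.43536) ≈ -7.22 dB
∠H = 0.00° − 168.40° = -168.40°

ω = 2: 17.6 dB, -90.0°; ω = 7: -7.2 dB, -168.4°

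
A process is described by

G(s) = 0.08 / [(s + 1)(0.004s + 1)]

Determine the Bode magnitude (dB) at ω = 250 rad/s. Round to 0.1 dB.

-72.9 dB

At ω = 250 rad/s:
pole (1 + j250·1) = 1 + j250 → |·| ≈ 250, ∠ ≈ 89.77°
pole (1 + j250·0.004) = 1 + j1 → |·| ≈ 1.4142, ∠ ≈ 45.00°
|G| = 0.08 · 1 / (250 · 1.4142) ≈ 0.00022628
Gain = 20 log₁₀(0.00022628) ≈ -72.91 dB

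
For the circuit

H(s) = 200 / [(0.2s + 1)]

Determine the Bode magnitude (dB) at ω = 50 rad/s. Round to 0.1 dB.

26.0 dB

At ω = 50 rad/s:
pole (1 + j50·0.2) = 1 + j10 → |·| ≈ 10.05, ∠ ≈ 84.29°
|H| = 200 · 1 / (10.05) ≈ 19.9
Gain = 20 log₁₀(19.9) ≈ 25.98 dB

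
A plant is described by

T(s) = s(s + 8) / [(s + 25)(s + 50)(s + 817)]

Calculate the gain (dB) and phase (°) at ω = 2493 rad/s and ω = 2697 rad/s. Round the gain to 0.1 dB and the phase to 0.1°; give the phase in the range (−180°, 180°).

ω = 2493: -68.4 dB, -70.3°; ω = 2697: -69.0 dB, -71.7°

At s = jω = j2493:
zero (s+8): 8 + j2493 → |·| = √(8²+2493²) = √6215113 ≈ 2493, ∠ = arctan(2493/8) ≈ 89.82°
zero at origin: s = j2493 → |·| = 2493, ∠ = 90.00°
pole (s+25): 25 + j2493 → |·| = √(25²+2493²) = √6215674 ≈ 2493.1, ∠ = arctan(2493/25) ≈ 89.43°
pole (s+50): 50 + j2493 → |·| = √(50²+2493²) = √6217549 ≈ 2493.5, ∠ = arctan(2493/50) ≈ 88.85°
pole (s+817): 817 + j2493 → |·| = √(817²+2493²) = √6882538 ≈ 2623.5, ∠ = arctan(2493/817) ≈ 71.86°
|T| = 1 · 6.215e+06 / 1.6309e+10 ≈ 0.00038108
Gain = 20 log₁₀(0.00038108) ≈ -68.38 dB
∠T = 179.82° − 250.14° = -70.32°

At s = jω = j2697:
zero (s+8): 8 + j2697 → |·| = √(8²+2697²) = √7273873 ≈ 2697, ∠ = arctan(2697/8) ≈ 89.83°
zero at origin: s = j2697 → |·| = 2697, ∠ = 90.00°
pole (s+25): 25 + j2697 → |·| = √(25²+2697²) = √7274434 ≈ 2697.1, ∠ = arctan(2697/25) ≈ 89.47°
pole (s+50): 50 + j2697 → |·| = √(50²+2697²) = √7276309 ≈ 2697.5, ∠ = arctan(2697/50) ≈ 88.94°
pole (s+817): 817 + j2697 → |·| = √(817²+2697²) = √7941298 ≈ 2818, ∠ = arctan(2697/817) ≈ 73.15°
|T| = 1 · 7.2738e+06 / 2.0502e+10 ≈ 0.00035478
Gain = 20 log₁₀(0.00035478) ≈ -69.00 dB
∠T = 179.83° − 251.56° = -71.73°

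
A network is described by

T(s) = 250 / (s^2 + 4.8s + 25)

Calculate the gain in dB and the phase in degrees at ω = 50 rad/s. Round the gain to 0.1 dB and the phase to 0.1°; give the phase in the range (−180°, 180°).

At s = jω = j50:
quadratic: (j50)² + 4.8·j50 + 25 = -2475 + j240 → |·| ≈ 2486.6, ∠ ≈ 174.46°
|T| = 250 / 2486.6 ≈ 0.10054
Gain = 20 log₁₀(0.10054) ≈ -19.95 dB
∠T = 0.00° − 174.46° = -174.46°

-20.0 dB, -174.5°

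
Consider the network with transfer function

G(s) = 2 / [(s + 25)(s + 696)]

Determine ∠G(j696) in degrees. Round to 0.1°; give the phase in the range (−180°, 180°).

-132.9°

At s = jω = j696:
pole (s+25): 25 + j696 → |·| = √(25²+696²) = √485041 ≈ 696.45, ∠ = arctan(696/25) ≈ 87.94°
pole (s+696): 696 + j696 → |·| = √(696²+696²) = √968832 ≈ 984.29, ∠ = arctan(696/696) ≈ 45.00°
∠G = 0.00° − 132.94° = -132.94°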